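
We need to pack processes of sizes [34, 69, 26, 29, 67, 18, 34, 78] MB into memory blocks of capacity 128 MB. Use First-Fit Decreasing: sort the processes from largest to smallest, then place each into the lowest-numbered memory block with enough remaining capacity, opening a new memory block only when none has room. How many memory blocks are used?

Sorted descending: 78, 69, 67, 34, 34, 29, 26, 18.
memory block 1: place 78 MB, 50 MB left
memory block 2: place 69 MB, 59 MB left
memory block 3: place 67 MB, 61 MB left
memory block 1: place 34 MB, 16 MB left
memory block 2: place 34 MB, 25 MB left
memory block 3: place 29 MB, 32 MB left
memory block 3: place 26 MB, 6 MB left
memory block 2: place 18 MB, 7 MB left
Final memory blocks: [78,34] [69,34,18] [67,29,26].

3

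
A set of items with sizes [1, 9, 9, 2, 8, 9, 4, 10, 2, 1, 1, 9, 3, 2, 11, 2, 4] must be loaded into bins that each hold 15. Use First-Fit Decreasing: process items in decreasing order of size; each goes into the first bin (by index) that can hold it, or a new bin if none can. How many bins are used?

Sorted descending: 11, 10, 9, 9, 9, 9, 8, 4, 4, 3, 2, 2, 2, 2, 1, 1, 1.
bin 1: place 11, 4 left
bin 2: place 10, 5 left
bin 3: place 9, 6 left
bin 4: place 9, 6 left
bin 5: place 9, 6 left
bin 6: place 9, 6 left
bin 7: place 8, 7 left
bin 1: place 4, 0 left
bin 2: place 4, 1 left
bin 3: place 3, 3 left
bin 3: place 2, 1 left
bin 4: place 2, 4 left
bin 4: place 2, 2 left
bin 4: place 2, 0 left
bin 2: place 1, 0 left
bin 3: place 1, 0 left
bin 5: place 1, 5 left
Final bins: [11,4] [10,4,1] [9,3,2,1] [9,2,2,2] [9,1] [9] [8].

7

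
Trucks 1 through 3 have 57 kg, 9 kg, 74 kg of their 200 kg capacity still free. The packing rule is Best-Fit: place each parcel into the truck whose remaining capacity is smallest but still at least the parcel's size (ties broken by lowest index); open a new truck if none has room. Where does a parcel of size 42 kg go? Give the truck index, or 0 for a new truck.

Trucks with room: truck 1 (57 kg), truck 3 (74 kg).
Tightest fit is truck 1 with 57 kg free.

1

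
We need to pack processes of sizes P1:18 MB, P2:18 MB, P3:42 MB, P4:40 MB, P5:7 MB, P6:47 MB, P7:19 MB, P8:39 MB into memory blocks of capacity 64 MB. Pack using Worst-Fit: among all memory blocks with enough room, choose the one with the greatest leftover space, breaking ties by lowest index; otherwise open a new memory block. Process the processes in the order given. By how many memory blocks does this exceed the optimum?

Worst-Fit: [18,18,7] [42] [40,19] [47] [39] → 5 memory blocks.
Total size 230 MB; any packing needs at least ⌈230/64⌉ = 4 memory blocks.
An optimal packing achieves that bound: [47,7] [42,19] [40,18] [39,18] → 4 memory blocks.
Excess: 5 − 4 = 1.

1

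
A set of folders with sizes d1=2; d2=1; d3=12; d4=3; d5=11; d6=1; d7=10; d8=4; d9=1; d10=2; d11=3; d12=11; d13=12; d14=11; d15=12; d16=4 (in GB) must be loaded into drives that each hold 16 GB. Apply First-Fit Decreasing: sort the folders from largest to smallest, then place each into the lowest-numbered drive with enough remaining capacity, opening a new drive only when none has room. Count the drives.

Sorted descending: 12, 12, 12, 11, 11, 11, 10, 4, 4, 3, 3, 2, 2, 1, 1, 1.
drive 1: place 12 GB, 4 GB left
drive 2: place 12 GB, 4 GB left
drive 3: place 12 GB, 4 GB left
drive 4: place 11 GB, 5 GB left
drive 5: place 11 GB, 5 GB left
drive 6: place 11 GB, 5 GB left
drive 7: place 10 GB, 6 GB left
drive 1: place 4 GB, 0 GB left
drive 2: place 4 GB, 0 GB left
drive 3: place 3 GB, 1 GB left
drive 4: place 3 GB, 2 GB left
drive 4: place 2 GB, 0 GB left
drive 5: place 2 GB, 3 GB left
drive 3: place 1 GB, 0 GB left
drive 5: place 1 GB, 2 GB left
drive 5: place 1 GB, 1 GB left
Final drives: [12,4] [12,4] [12,3,1] [11,3,2] [11,2,1,1] [11] [10].

7 drives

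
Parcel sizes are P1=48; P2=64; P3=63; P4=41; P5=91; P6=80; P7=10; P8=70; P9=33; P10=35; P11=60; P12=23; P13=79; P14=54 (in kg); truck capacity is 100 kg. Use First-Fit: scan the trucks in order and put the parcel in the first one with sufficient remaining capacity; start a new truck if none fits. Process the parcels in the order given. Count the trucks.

Put P1 (48 kg) in truck 1; 52 kg remain.
Put P2 (64 kg) in truck 2; 36 kg remain.
Put P3 (63 kg) in truck 3; 37 kg remain.
Put P4 (41 kg) in truck 1; 11 kg remain.
Put P5 (91 kg) in truck 4; 9 kg remain.
Put P6 (80 kg) in truck 5; 20 kg remain.
Put P7 (10 kg) in truck 1; 1 kg remain.
Put P8 (70 kg) in truck 6; 30 kg remain.
Put P9 (33 kg) in truck 2; 3 kg remain.
Put P10 (35 kg) in truck 3; 2 kg remain.
Put P11 (60 kg) in truck 7; 40 kg remain.
Put P12 (23 kg) in truck 6; 7 kg remain.
Put P13 (79 kg) in truck 8; 21 kg remain.
Put P14 (54 kg) in truck 9; 46 kg remain.

9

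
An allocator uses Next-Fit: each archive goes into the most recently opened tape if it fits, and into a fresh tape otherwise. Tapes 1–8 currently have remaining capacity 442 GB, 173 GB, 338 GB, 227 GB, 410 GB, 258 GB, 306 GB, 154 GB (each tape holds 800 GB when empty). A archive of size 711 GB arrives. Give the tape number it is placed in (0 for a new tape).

0

Next-Fit only looks at tape 8, which has 154 GB free.
711 GB does not fit, so a new tape is opened.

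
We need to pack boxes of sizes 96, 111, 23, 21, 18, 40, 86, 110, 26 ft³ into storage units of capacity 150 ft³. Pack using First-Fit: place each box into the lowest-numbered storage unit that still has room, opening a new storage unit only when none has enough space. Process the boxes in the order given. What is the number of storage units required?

96 ft³ → storage unit 1 (remaining 54 ft³)
111 ft³ → storage unit 2 (remaining 39 ft³)
23 ft³ → storage unit 1 (remaining 31 ft³)
21 ft³ → storage unit 1 (remaining 10 ft³)
18 ft³ → storage unit 2 (remaining 21 ft³)
40 ft³ → storage unit 3 (remaining 110 ft³)
86 ft³ → storage unit 3 (remaining 24 ft³)
110 ft³ → storage unit 4 (remaining 40 ft³)
26 ft³ → storage unit 4 (remaining 14 ft³)

4 storage units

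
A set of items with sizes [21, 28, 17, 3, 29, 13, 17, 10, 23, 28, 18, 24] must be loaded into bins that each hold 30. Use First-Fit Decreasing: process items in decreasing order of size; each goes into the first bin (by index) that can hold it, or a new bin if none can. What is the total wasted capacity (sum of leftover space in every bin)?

Sorted descending: 29, 28, 28, 24, 23, 21, 18, 17, 17, 13, 10, 3.
Put 29 in bin 1; 1 remain.
Put 28 in bin 2; 2 remain.
Put 28 in bin 3; 2 remain.
Put 24 in bin 4; 6 remain.
Put 23 in bin 5; 7 remain.
Put 21 in bin 6; 9 remain.
Put 18 in bin 7; 12 remain.
Put 17 in bin 8; 13 remain.
Put 17 in bin 9; 13 remain.
Put 13 in bin 8; 0 remain.
Put 10 in bin 7; 2 remain.
Put 3 in bin 4; 3 remain.
9 bins × 30 = 270; used 231; unused 39.

39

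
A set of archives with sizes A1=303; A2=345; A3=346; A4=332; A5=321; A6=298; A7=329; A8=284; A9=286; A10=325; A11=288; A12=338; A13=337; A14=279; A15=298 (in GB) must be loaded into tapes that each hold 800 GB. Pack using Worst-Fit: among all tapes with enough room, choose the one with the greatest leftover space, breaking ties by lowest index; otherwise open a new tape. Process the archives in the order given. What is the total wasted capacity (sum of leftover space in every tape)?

1691

A1 (303 GB) → tape 1 (remaining 497 GB)
A2 (345 GB) → tape 1 (remaining 152 GB)
A3 (346 GB) → tape 2 (remaining 454 GB)
A4 (332 GB) → tape 2 (remaining 122 GB)
A5 (321 GB) → tape 3 (remaining 479 GB)
A6 (298 GB) → tape 3 (remaining 181 GB)
A7 (329 GB) → tape 4 (remaining 471 GB)
A8 (284 GB) → tape 4 (remaining 187 GB)
A9 (286 GB) → tape 5 (remaining 514 GB)
A10 (325 GB) → tape 5 (remaining 189 GB)
A11 (288 GB) → tape 6 (remaining 512 GB)
A12 (338 GB) → tape 6 (remaining 174 GB)
A13 (337 GB) → tape 7 (remaining 463 GB)
A14 (279 GB) → tape 7 (remaining 184 GB)
A15 (298 GB) → tape 8 (remaining 502 GB)
8 tapes × 800 GB = 6400 GB; used 4709 GB; unused 1691 GB.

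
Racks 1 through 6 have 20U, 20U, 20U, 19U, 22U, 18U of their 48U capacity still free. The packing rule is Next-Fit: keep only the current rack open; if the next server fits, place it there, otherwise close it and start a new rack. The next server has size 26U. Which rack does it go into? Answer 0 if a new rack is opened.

0

Next-Fit only looks at rack 6, which has 18U free.
26U does not fit, so a new rack is opened.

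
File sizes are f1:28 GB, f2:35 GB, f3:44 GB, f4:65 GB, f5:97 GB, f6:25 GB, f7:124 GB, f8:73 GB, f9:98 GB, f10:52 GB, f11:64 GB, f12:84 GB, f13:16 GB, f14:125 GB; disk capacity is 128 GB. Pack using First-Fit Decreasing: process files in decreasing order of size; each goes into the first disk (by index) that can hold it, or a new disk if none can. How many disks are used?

Sorted descending: 125, 124, 98, 97, 84, 73, 65, 64, 52, 44, 35, 28, 25, 16.
Put 125 GB in disk 1; 3 GB remain.
Put 124 GB in disk 2; 4 GB remain.
Put 98 GB in disk 3; 30 GB remain.
Put 97 GB in disk 4; 31 GB remain.
Put 84 GB in disk 5; 44 GB remain.
Put 73 GB in disk 6; 55 GB remain.
Put 65 GB in disk 7; 63 GB remain.
Put 64 GB in disk 8; 64 GB remain.
Put 52 GB in disk 6; 3 GB remain.
Put 44 GB in disk 5; 0 GB remain.
Put 35 GB in disk 7; 28 GB remain.
Put 28 GB in disk 3; 2 GB remain.
Put 25 GB in disk 4; 6 GB remain.
Put 16 GB in disk 7; 12 GB remain.

8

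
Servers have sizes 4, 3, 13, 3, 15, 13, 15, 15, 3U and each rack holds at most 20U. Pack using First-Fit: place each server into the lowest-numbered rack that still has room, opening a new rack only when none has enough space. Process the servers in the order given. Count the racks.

5

rack 1: place 4U, 16U left
rack 1: place 3U, 13U left
rack 1: place 13U, 0U left
rack 2: place 3U, 17U left
rack 2: place 15U, 2U left
rack 3: place 13U, 7U left
rack 4: place 15U, 5U left
rack 5: place 15U, 5U left
rack 3: place 3U, 4U left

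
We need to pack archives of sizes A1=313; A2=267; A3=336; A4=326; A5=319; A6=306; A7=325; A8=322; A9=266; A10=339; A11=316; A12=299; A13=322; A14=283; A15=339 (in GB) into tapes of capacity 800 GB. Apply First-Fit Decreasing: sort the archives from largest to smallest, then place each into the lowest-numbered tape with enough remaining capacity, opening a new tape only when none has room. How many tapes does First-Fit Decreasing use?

Sorted descending: 339, 339, 336, 326, 325, 322, 322, 319, 316, 313, 306, 299, 283, 267, 266.
tape 1: place 339 GB, 461 GB left
tape 1: place 339 GB, 122 GB left
tape 2: place 336 GB, 464 GB left
tape 2: place 326 GB, 138 GB left
tape 3: place 325 GB, 475 GB left
tape 3: place 322 GB, 153 GB left
tape 4: place 322 GB, 478 GB left
tape 4: place 319 GB, 159 GB left
tape 5: place 316 GB, 484 GB left
tape 5: place 313 GB, 171 GB left
tape 6: place 306 GB, 494 GB left
tape 6: place 299 GB, 195 GB left
tape 7: place 283 GB, 517 GB left
tape 7: place 267 GB, 250 GB left
tape 8: place 266 GB, 534 GB left

8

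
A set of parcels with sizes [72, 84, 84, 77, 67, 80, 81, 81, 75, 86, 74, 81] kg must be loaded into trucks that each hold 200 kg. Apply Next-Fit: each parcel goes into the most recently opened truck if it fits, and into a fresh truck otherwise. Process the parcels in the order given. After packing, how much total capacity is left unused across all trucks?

Put 72 kg in truck 1; 128 kg remain.
Put 84 kg in truck 1; 44 kg remain.
Put 84 kg in truck 2; 116 kg remain.
Put 77 kg in truck 2; 39 kg remain.
Put 67 kg in truck 3; 133 kg remain.
Put 80 kg in truck 3; 53 kg remain.
Put 81 kg in truck 4; 119 kg remain.
Put 81 kg in truck 4; 38 kg remain.
Put 75 kg in truck 5; 125 kg remain.
Put 86 kg in truck 5; 39 kg remain.
Put 74 kg in truck 6; 126 kg remain.
Put 81 kg in truck 6; 45 kg remain.
6 trucks × 200 kg = 1200 kg; used 942 kg; unused 258 kg.

258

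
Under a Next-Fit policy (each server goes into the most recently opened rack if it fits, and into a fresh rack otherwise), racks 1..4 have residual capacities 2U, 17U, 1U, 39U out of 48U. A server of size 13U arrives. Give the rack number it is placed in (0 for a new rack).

4

Next-Fit only looks at rack 4, which has 39U free.
13U fits there.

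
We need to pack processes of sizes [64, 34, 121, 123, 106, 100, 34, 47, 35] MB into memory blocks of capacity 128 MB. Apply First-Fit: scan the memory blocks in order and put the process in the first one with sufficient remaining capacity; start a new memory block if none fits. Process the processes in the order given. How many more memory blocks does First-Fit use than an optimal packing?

0

First-Fit: [64,34] [121] [123] [106] [100] [34,47,35] → 6 memory blocks.
Total size 664 MB; any packing needs at least ⌈664/128⌉ = 6 memory blocks.
So 6 is already optimal.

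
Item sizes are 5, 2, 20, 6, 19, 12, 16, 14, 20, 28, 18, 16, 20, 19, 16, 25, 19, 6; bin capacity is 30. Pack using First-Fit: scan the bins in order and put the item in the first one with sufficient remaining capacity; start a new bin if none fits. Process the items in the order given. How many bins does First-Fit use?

12

bin 1: place 5, 25 left
bin 1: place 2, 23 left
bin 1: place 20, 3 left
bin 2: place 6, 24 left
bin 2: place 19, 5 left
bin 3: place 12, 18 left
bin 3: place 16, 2 left
bin 4: place 14, 16 left
bin 5: place 20, 10 left
bin 6: place 28, 2 left
bin 7: place 18, 12 left
bin 4: place 16, 0 left
bin 8: place 20, 10 left
bin 9: place 19, 11 left
bin 10: place 16, 14 left
bin 11: place 25, 5 left
bin 12: place 19, 11 left
bin 5: place 6, 4 left
Final bins: [5,2,20] [6,19] [12,16] [14,16] [20,6] [28] [18] [20] [19] [16] [25] [19].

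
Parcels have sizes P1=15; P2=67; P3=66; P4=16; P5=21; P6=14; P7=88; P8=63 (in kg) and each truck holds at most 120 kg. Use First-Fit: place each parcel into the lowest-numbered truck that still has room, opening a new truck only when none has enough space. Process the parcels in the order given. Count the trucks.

P1 (15 kg) → truck 1 (remaining 105 kg)
P2 (67 kg) → truck 1 (remaining 38 kg)
P3 (66 kg) → truck 2 (remaining 54 kg)
P4 (16 kg) → truck 1 (remaining 22 kg)
P5 (21 kg) → truck 1 (remaining 1 kg)
P6 (14 kg) → truck 2 (remaining 40 kg)
P7 (88 kg) → truck 3 (remaining 32 kg)
P8 (63 kg) → truck 4 (remaining 57 kg)
Final trucks: [15,67,16,21] [66,14] [88] [63].

4 trucks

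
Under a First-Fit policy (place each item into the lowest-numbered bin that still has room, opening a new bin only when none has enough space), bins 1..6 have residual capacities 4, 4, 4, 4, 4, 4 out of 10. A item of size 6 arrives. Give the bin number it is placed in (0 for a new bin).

0

No bin has ≥ 6 free, so a new bin is opened.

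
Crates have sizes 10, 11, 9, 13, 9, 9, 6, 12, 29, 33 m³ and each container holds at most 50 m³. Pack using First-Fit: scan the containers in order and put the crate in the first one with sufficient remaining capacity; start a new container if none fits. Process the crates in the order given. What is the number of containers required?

container 1: place 10 m³, 40 m³ left
container 1: place 11 m³, 29 m³ left
container 1: place 9 m³, 20 m³ left
container 1: place 13 m³, 7 m³ left
container 2: place 9 m³, 41 m³ left
container 2: place 9 m³, 32 m³ left
container 1: place 6 m³, 1 m³ left
container 2: place 12 m³, 20 m³ left
container 3: place 29 m³, 21 m³ left
container 4: place 33 m³, 17 m³ left
Final containers: [10,11,9,13,6] [9,9,12] [29] [33].

4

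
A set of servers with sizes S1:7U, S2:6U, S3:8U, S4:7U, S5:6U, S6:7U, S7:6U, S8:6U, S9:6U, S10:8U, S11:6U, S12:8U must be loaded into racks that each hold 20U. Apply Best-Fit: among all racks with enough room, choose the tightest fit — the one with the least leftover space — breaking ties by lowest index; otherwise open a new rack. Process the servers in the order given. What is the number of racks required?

S1 (7U) → rack 1 (remaining 13U)
S2 (6U) → rack 1 (remaining 7U)
S3 (8U) → rack 2 (remaining 12U)
S4 (7U) → rack 1 (remaining 0U)
S5 (6U) → rack 2 (remaining 6U)
S6 (7U) → rack 3 (remaining 13U)
S7 (6U) → rack 2 (remaining 0U)
S8 (6U) → rack 3 (remaining 7U)
S9 (6U) → rack 3 (remaining 1U)
S10 (8U) → rack 4 (remaining 12U)
S11 (6U) → rack 4 (remaining 6U)
S12 (8U) → rack 5 (remaining 12U)

5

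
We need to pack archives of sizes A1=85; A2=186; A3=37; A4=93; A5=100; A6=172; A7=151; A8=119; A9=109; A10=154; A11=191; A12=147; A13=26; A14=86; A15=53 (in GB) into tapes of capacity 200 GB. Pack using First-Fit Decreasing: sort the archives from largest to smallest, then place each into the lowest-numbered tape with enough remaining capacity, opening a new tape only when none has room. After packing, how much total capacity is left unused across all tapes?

Sorted descending: 191, 186, 172, 154, 151, 147, 119, 109, 100, 93, 86, 85, 53, 37, 26.
Put 191 GB in tape 1; 9 GB remain.
Put 186 GB in tape 2; 14 GB remain.
Put 172 GB in tape 3; 28 GB remain.
Put 154 GB in tape 4; 46 GB remain.
Put 151 GB in tape 5; 49 GB remain.
Put 147 GB in tape 6; 53 GB remain.
Put 119 GB in tape 7; 81 GB remain.
Put 109 GB in tape 8; 91 GB remain.
Put 100 GB in tape 9; 100 GB remain.
Put 93 GB in tape 9; 7 GB remain.
Put 86 GB in tape 8; 5 GB remain.
Put 85 GB in tape 10; 115 GB remain.
Put 53 GB in tape 6; 0 GB remain.
Put 37 GB in tape 4; 9 GB remain.
Put 26 GB in tape 3; 2 GB remain.
10 tapes × 200 GB = 2000 GB; used 1709 GB; unused 291 GB.

291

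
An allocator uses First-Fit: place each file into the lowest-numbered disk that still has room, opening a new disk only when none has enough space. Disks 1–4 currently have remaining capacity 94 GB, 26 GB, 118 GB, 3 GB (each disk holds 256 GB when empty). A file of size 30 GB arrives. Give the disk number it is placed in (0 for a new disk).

1

Disks with room: disk 1 (94 GB), disk 3 (118 GB).
The first with room is disk 1.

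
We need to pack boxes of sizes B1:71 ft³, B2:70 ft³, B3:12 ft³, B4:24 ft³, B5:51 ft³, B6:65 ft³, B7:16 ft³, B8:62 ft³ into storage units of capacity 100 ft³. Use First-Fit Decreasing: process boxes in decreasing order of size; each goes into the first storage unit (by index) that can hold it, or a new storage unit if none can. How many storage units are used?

5

Sorted descending: 71, 70, 65, 62, 51, 24, 16, 12.
Put 71 ft³ in storage unit 1; 29 ft³ remain.
Put 70 ft³ in storage unit 2; 30 ft³ remain.
Put 65 ft³ in storage unit 3; 35 ft³ remain.
Put 62 ft³ in storage unit 4; 38 ft³ remain.
Put 51 ft³ in storage unit 5; 49 ft³ remain.
Put 24 ft³ in storage unit 1; 5 ft³ remain.
Put 16 ft³ in storage unit 2; 14 ft³ remain.
Put 12 ft³ in storage unit 2; 2 ft³ remain.
Final storage units: [71,24] [70,16,12] [65] [62] [51].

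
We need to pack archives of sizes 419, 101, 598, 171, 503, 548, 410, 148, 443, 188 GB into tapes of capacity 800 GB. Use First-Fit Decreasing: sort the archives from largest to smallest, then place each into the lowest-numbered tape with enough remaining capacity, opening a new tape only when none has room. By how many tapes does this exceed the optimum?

First-Fit Decreasing: [598,188] [548,171] [503,148,101] [443] [419] [410] → 6 tapes.
6 archives exceed 400 GB (half the capacity), and no two of those can share a tape, so at least 6 tapes are needed.
So 6 is already optimal.

0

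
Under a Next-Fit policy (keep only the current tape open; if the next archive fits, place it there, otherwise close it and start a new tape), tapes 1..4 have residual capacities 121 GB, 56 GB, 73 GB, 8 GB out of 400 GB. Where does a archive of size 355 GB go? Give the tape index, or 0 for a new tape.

0

Next-Fit only looks at tape 4, which has 8 GB free.
355 GB does not fit, so a new tape is opened.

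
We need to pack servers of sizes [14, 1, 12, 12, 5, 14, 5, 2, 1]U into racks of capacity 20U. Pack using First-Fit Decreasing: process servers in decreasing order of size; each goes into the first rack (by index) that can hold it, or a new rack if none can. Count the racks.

4

Sorted descending: 14, 14, 12, 12, 5, 5, 2, 1, 1.
Put 14U in rack 1; 6U remain.
Put 14U in rack 2; 6U remain.
Put 12U in rack 3; 8U remain.
Put 12U in rack 4; 8U remain.
Put 5U in rack 1; 1U remain.
Put 5U in rack 2; 1U remain.
Put 2U in rack 3; 6U remain.
Put 1U in rack 1; 0U remain.
Put 1U in rack 2; 0U remain.
Final racks: [14,5,1] [14,5,1] [12,2] [12].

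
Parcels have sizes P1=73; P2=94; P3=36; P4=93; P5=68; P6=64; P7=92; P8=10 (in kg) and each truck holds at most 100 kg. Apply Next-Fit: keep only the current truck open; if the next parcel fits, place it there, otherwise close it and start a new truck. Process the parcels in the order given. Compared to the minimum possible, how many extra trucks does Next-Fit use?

2

Next-Fit: [73] [94] [36] [93] [68] [64] [92] [10] → 8 trucks.
Total size 530 kg; any packing needs at least ⌈530/100⌉ = 6 trucks.
An optimal packing achieves that bound: [94] [93] [92] [73,10] [68] [64,36] → 6 trucks.
Excess: 8 − 6 = 2.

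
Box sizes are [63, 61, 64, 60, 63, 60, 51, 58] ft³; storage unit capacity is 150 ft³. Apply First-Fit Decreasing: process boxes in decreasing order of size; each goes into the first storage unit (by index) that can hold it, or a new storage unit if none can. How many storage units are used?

4

Sorted descending: 64, 63, 63, 61, 60, 60, 58, 51.
storage unit 1: place 64 ft³, 86 ft³ left
storage unit 1: place 63 ft³, 23 ft³ left
storage unit 2: place 63 ft³, 87 ft³ left
storage unit 2: place 61 ft³, 26 ft³ left
storage unit 3: place 60 ft³, 90 ft³ left
storage unit 3: place 60 ft³, 30 ft³ left
storage unit 4: place 58 ft³, 92 ft³ left
storage unit 4: place 51 ft³, 41 ft³ left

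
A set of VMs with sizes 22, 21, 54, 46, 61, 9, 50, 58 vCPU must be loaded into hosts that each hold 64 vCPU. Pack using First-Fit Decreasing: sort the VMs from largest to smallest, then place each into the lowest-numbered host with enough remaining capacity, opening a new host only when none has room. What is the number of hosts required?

Sorted descending: 61, 58, 54, 50, 46, 22, 21, 9.
host 1: place 61 vCPU, 3 vCPU left
host 2: place 58 vCPU, 6 vCPU left
host 3: place 54 vCPU, 10 vCPU left
host 4: place 50 vCPU, 14 vCPU left
host 5: place 46 vCPU, 18 vCPU left
host 6: place 22 vCPU, 42 vCPU left
host 6: place 21 vCPU, 21 vCPU left
host 3: place 9 vCPU, 1 vCPU left
Final hosts: [61] [58] [54,9] [50] [46] [22,21].

6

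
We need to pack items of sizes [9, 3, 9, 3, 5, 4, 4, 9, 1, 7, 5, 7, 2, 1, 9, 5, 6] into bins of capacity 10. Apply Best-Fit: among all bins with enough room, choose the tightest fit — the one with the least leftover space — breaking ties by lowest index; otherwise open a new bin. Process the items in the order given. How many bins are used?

10

9 → bin 1 (remaining 1)
3 → bin 2 (remaining 7)
9 → bin 3 (remaining 1)
3 → bin 2 (remaining 4)
5 → bin 4 (remaining 5)
4 → bin 2 (remaining 0)
4 → bin 4 (remaining 1)
9 → bin 5 (remaining 1)
1 → bin 1 (remaining 0)
7 → bin 6 (remaining 3)
5 → bin 7 (remaining 5)
7 → bin 8 (remaining 3)
2 → bin 6 (remaining 1)
1 → bin 3 (remaining 0)
9 → bin 9 (remaining 1)
5 → bin 7 (remaining 0)
6 → bin 10 (remaining 4)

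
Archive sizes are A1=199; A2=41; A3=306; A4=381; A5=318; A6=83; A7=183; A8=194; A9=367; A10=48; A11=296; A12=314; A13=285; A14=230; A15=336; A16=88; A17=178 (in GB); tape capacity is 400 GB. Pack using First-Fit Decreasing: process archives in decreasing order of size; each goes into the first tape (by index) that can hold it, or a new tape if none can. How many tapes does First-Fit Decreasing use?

Sorted descending: 381, 367, 336, 318, 314, 306, 296, 285, 230, 199, 194, 183, 178, 88, 83, 48, 41.
Put 381 GB in tape 1; 19 GB remain.
Put 367 GB in tape 2; 33 GB remain.
Put 336 GB in tape 3; 64 GB remain.
Put 318 GB in tape 4; 82 GB remain.
Put 314 GB in tape 5; 86 GB remain.
Put 306 GB in tape 6; 94 GB remain.
Put 296 GB in tape 7; 104 GB remain.
Put 285 GB in tape 8; 115 GB remain.
Put 230 GB in tape 9; 170 GB remain.
Put 199 GB in tape 10; 201 GB remain.
Put 194 GB in tape 10; 7 GB remain.
Put 183 GB in tape 11; 217 GB remain.
Put 178 GB in tape 11; 39 GB remain.
Put 88 GB in tape 6; 6 GB remain.
Put 83 GB in tape 5; 3 GB remain.
Put 48 GB in tape 3; 16 GB remain.
Put 41 GB in tape 4; 41 GB remain.

11 tapes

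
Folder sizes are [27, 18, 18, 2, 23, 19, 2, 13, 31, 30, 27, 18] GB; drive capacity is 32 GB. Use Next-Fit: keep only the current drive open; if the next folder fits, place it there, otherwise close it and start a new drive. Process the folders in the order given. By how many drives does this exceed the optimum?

Next-Fit: [27] [18] [18,2] [23] [19,2] [13] [31] [30] [27] [18] → 10 drives.
9 folders exceed 16 GB (half the capacity), and no two of those can share a drive, so at least 9 drives are needed.
An optimal packing achieves that bound: [31] [30,2] [27,2] [27] [23] [19,13] [18] [18] [18] → 9 drives.
Excess: 10 − 9 = 1.

1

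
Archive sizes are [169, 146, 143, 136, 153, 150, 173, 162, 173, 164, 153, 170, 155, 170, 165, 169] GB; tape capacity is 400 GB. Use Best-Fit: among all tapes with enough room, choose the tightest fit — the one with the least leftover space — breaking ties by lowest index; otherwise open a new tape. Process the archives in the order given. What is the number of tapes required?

8 tapes

169 GB → tape 1 (remaining 231 GB)
146 GB → tape 1 (remaining 85 GB)
143 GB → tape 2 (remaining 257 GB)
136 GB → tape 2 (remaining 121 GB)
153 GB → tape 3 (remaining 247 GB)
150 GB → tape 3 (remaining 97 GB)
173 GB → tape 4 (remaining 227 GB)
162 GB → tape 4 (remaining 65 GB)
173 GB → tape 5 (remaining 227 GB)
164 GB → tape 5 (remaining 63 GB)
153 GB → tape 6 (remaining 247 GB)
170 GB → tape 6 (remaining 77 GB)
155 GB → tape 7 (remaining 245 GB)
170 GB → tape 7 (remaining 75 GB)
165 GB → tape 8 (remaining 235 GB)
169 GB → tape 8 (remaining 66 GB)
Final tapes: [169,146] [143,136] [153,150] [173,162] [173,164] [153,170] [155,170] [165,169].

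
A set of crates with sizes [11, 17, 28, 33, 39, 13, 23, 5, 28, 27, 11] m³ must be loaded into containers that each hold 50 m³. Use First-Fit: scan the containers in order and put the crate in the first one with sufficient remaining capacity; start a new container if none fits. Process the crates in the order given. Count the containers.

container 1: place 11 m³, 39 m³ left
container 1: place 17 m³, 22 m³ left
container 2: place 28 m³, 22 m³ left
container 3: place 33 m³, 17 m³ left
container 4: place 39 m³, 11 m³ left
container 1: place 13 m³, 9 m³ left
container 5: place 23 m³, 27 m³ left
container 1: place 5 m³, 4 m³ left
container 6: place 28 m³, 22 m³ left
container 5: place 27 m³, 0 m³ left
container 2: place 11 m³, 11 m³ left
Final containers: [11,17,13,5] [28,11] [33] [39] [23,27] [28].

6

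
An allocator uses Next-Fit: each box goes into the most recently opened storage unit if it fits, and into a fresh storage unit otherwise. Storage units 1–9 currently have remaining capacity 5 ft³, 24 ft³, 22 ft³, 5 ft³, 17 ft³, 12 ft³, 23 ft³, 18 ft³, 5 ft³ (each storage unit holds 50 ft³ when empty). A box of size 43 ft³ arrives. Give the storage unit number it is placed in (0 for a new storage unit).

0

Next-Fit only looks at storage unit 9, which has 5 ft³ free.
43 ft³ does not fit, so a new storage unit is opened.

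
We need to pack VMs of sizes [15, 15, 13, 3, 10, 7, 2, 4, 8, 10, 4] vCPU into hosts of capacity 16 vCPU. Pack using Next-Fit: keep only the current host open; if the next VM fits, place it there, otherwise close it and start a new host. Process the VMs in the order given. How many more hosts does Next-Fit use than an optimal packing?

Next-Fit: [15] [15] [13,3] [10] [7,2,4] [8] [10,4] → 7 hosts.
Total size 91 vCPU; any packing needs at least ⌈91/16⌉ = 6 hosts.
An optimal packing achieves that bound: [15] [15] [13,3] [10,4,2] [10,4] [8,7] → 6 hosts.
Excess: 7 − 6 = 1.

1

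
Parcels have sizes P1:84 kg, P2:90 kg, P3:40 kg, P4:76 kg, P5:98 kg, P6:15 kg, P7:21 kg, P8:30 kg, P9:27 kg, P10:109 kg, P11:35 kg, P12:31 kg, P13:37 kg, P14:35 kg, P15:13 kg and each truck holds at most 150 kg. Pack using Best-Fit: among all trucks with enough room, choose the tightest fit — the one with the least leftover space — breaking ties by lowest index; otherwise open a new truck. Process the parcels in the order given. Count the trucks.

6

P1 (84 kg) → truck 1 (remaining 66 kg)
P2 (90 kg) → truck 2 (remaining 60 kg)
P3 (40 kg) → truck 2 (remaining 20 kg)
P4 (76 kg) → truck 3 (remaining 74 kg)
P5 (98 kg) → truck 4 (remaining 52 kg)
P6 (15 kg) → truck 2 (remaining 5 kg)
P7 (21 kg) → truck 4 (remaining 31 kg)
P8 (30 kg) → truck 4 (remaining 1 kg)
P9 (27 kg) → truck 1 (remaining 39 kg)
P10 (109 kg) → truck 5 (remaining 41 kg)
P11 (35 kg) → truck 1 (remaining 4 kg)
P12 (31 kg) → truck 5 (remaining 10 kg)
P13 (37 kg) → truck 3 (remaining 37 kg)
P14 (35 kg) → truck 3 (remaining 2 kg)
P15 (13 kg) → truck 6 (remaining 137 kg)
Final trucks: [84,27,35] [90,40,15] [76,37,35] [98,21,30] [109,31] [13].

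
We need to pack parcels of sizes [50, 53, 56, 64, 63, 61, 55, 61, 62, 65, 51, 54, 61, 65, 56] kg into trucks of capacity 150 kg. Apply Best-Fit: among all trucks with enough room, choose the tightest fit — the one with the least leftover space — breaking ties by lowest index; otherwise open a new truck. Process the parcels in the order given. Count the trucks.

Put 50 kg in truck 1; 100 kg remain.
Put 53 kg in truck 1; 47 kg remain.
Put 56 kg in truck 2; 94 kg remain.
Put 64 kg in truck 2; 30 kg remain.
Put 63 kg in truck 3; 87 kg remain.
Put 61 kg in truck 3; 26 kg remain.
Put 55 kg in truck 4; 95 kg remain.
Put 61 kg in truck 4; 34 kg remain.
Put 62 kg in truck 5; 88 kg remain.
Put 65 kg in truck 5; 23 kg remain.
Put 51 kg in truck 6; 99 kg remain.
Put 54 kg in truck 6; 45 kg remain.
Put 61 kg in truck 7; 89 kg remain.
Put 65 kg in truck 7; 24 kg remain.
Put 56 kg in truck 8; 94 kg remain.
Final trucks: [50,53] [56,64] [63,61] [55,61] [62,65] [51,54] [61,65] [56].

8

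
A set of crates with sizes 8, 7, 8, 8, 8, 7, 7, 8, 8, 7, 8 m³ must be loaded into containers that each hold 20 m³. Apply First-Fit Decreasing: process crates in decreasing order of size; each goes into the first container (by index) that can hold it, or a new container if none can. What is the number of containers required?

6 containers

Sorted descending: 8, 8, 8, 8, 8, 8, 8, 7, 7, 7, 7.
Put 8 m³ in container 1; 12 m³ remain.
Put 8 m³ in container 1; 4 m³ remain.
Put 8 m³ in container 2; 12 m³ remain.
Put 8 m³ in container 2; 4 m³ remain.
Put 8 m³ in container 3; 12 m³ remain.
Put 8 m³ in container 3; 4 m³ remain.
Put 8 m³ in container 4; 12 m³ remain.
Put 7 m³ in container 4; 5 m³ remain.
Put 7 m³ in container 5; 13 m³ remain.
Put 7 m³ in container 5; 6 m³ remain.
Put 7 m³ in container 6; 13 m³ remain.
Final containers: [8,8] [8,8] [8,8] [8,7] [7,7] [7].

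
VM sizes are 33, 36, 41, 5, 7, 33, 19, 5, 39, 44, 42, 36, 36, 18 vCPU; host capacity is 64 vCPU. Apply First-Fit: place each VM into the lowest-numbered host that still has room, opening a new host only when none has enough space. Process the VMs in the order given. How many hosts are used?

9

Put 33 vCPU in host 1; 31 vCPU remain.
Put 36 vCPU in host 2; 28 vCPU remain.
Put 41 vCPU in host 3; 23 vCPU remain.
Put 5 vCPU in host 1; 26 vCPU remain.
Put 7 vCPU in host 1; 19 vCPU remain.
Put 33 vCPU in host 4; 31 vCPU remain.
Put 19 vCPU in host 1; 0 vCPU remain.
Put 5 vCPU in host 2; 23 vCPU remain.
Put 39 vCPU in host 5; 25 vCPU remain.
Put 44 vCPU in host 6; 20 vCPU remain.
Put 42 vCPU in host 7; 22 vCPU remain.
Put 36 vCPU in host 8; 28 vCPU remain.
Put 36 vCPU in host 9; 28 vCPU remain.
Put 18 vCPU in host 2; 5 vCPU remain.
Final hosts: [33,5,7,19] [36,5,18] [41] [33] [39] [44] [42] [36] [36].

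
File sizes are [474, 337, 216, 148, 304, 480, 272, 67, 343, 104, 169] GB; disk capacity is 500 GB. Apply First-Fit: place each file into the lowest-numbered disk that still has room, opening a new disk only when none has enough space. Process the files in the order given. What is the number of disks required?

474 GB → disk 1 (remaining 26 GB)
337 GB → disk 2 (remaining 163 GB)
216 GB → disk 3 (remaining 284 GB)
148 GB → disk 2 (remaining 15 GB)
304 GB → disk 4 (remaining 196 GB)
480 GB → disk 5 (remaining 20 GB)
272 GB → disk 3 (remaining 12 GB)
67 GB → disk 4 (remaining 129 GB)
343 GB → disk 6 (remaining 157 GB)
104 GB → disk 4 (remaining 25 GB)
169 GB → disk 7 (remaining 331 GB)

7 disks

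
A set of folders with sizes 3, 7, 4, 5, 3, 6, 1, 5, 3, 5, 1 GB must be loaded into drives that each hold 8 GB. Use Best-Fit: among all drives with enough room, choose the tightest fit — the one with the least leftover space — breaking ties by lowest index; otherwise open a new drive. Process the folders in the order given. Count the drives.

6 drives

Put 3 GB in drive 1; 5 GB remain.
Put 7 GB in drive 2; 1 GB remain.
Put 4 GB in drive 1; 1 GB remain.
Put 5 GB in drive 3; 3 GB remain.
Put 3 GB in drive 3; 0 GB remain.
Put 6 GB in drive 4; 2 GB remain.
Put 1 GB in drive 1; 0 GB remain.
Put 5 GB in drive 5; 3 GB remain.
Put 3 GB in drive 5; 0 GB remain.
Put 5 GB in drive 6; 3 GB remain.
Put 1 GB in drive 2; 0 GB remain.
Final drives: [3,4,1] [7,1] [5,3] [6] [5,3] [5].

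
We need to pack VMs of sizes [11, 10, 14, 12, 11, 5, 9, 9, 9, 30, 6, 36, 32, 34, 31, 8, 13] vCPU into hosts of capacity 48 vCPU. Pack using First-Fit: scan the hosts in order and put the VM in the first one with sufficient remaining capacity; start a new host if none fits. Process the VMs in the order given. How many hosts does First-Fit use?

7 hosts

11 vCPU → host 1 (remaining 37 vCPU)
10 vCPU → host 1 (remaining 27 vCPU)
14 vCPU → host 1 (remaining 13 vCPU)
12 vCPU → host 1 (remaining 1 vCPU)
11 vCPU → host 2 (remaining 37 vCPU)
5 vCPU → host 2 (remaining 32 vCPU)
9 vCPU → host 2 (remaining 23 vCPU)
9 vCPU → host 2 (remaining 14 vCPU)
9 vCPU → host 2 (remaining 5 vCPU)
30 vCPU → host 3 (remaining 18 vCPU)
6 vCPU → host 3 (remaining 12 vCPU)
36 vCPU → host 4 (remaining 12 vCPU)
32 vCPU → host 5 (remaining 16 vCPU)
34 vCPU → host 6 (remaining 14 vCPU)
31 vCPU → host 7 (remaining 17 vCPU)
8 vCPU → host 3 (remaining 4 vCPU)
13 vCPU → host 5 (remaining 3 vCPU)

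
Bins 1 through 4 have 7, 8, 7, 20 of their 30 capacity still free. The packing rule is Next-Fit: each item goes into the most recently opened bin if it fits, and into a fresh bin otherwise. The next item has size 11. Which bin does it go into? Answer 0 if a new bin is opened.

4

Next-Fit only looks at bin 4, which has 20 free.
11 fits there.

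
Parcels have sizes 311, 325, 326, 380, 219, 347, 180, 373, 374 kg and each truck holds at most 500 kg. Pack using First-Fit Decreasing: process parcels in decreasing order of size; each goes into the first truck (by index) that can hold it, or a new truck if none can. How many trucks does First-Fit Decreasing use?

8 trucks

Sorted descending: 380, 374, 373, 347, 326, 325, 311, 219, 180.
380 kg → truck 1 (remaining 120 kg)
374 kg → truck 2 (remaining 126 kg)
373 kg → truck 3 (remaining 127 kg)
347 kg → truck 4 (remaining 153 kg)
326 kg → truck 5 (remaining 174 kg)
325 kg → truck 6 (remaining 175 kg)
311 kg → truck 7 (remaining 189 kg)
219 kg → truck 8 (remaining 281 kg)
180 kg → truck 7 (remaining 9 kg)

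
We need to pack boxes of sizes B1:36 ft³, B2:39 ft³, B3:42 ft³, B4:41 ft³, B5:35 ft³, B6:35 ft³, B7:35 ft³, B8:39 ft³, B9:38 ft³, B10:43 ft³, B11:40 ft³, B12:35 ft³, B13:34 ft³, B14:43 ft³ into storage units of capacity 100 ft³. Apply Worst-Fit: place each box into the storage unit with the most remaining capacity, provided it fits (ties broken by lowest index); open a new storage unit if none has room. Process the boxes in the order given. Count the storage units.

7 storage units

Put B1 (36 ft³) in storage unit 1; 64 ft³ remain.
Put B2 (39 ft³) in storage unit 1; 25 ft³ remain.
Put B3 (42 ft³) in storage unit 2; 58 ft³ remain.
Put B4 (41 ft³) in storage unit 2; 17 ft³ remain.
Put B5 (35 ft³) in storage unit 3; 65 ft³ remain.
Put B6 (35 ft³) in storage unit 3; 30 ft³ remain.
Put B7 (35 ft³) in storage unit 4; 65 ft³ remain.
Put B8 (39 ft³) in storage unit 4; 26 ft³ remain.
Put B9 (38 ft³) in storage unit 5; 62 ft³ remain.
Put B10 (43 ft³) in storage unit 5; 19 ft³ remain.
Put B11 (40 ft³) in storage unit 6; 60 ft³ remain.
Put B12 (35 ft³) in storage unit 6; 25 ft³ remain.
Put B13 (34 ft³) in storage unit 7; 66 ft³ remain.
Put B14 (43 ft³) in storage unit 7; 23 ft³ remain.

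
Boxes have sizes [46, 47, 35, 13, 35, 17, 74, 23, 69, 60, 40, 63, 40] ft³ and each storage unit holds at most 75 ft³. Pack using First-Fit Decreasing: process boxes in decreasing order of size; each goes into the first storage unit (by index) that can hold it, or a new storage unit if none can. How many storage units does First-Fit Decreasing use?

8

Sorted descending: 74, 69, 63, 60, 47, 46, 40, 40, 35, 35, 23, 17, 13.
storage unit 1: place 74 ft³, 1 ft³ left
storage unit 2: place 69 ft³, 6 ft³ left
storage unit 3: place 63 ft³, 12 ft³ left
storage unit 4: place 60 ft³, 15 ft³ left
storage unit 5: place 47 ft³, 28 ft³ left
storage unit 6: place 46 ft³, 29 ft³ left
storage unit 7: place 40 ft³, 35 ft³ left
storage unit 8: place 40 ft³, 35 ft³ left
storage unit 7: place 35 ft³, 0 ft³ left
storage unit 8: place 35 ft³, 0 ft³ left
storage unit 5: place 23 ft³, 5 ft³ left
storage unit 6: place 17 ft³, 12 ft³ left
storage unit 4: place 13 ft³, 2 ft³ left
Final storage units: [74] [69] [63] [60,13] [47,23] [46,17] [40,35] [40,35].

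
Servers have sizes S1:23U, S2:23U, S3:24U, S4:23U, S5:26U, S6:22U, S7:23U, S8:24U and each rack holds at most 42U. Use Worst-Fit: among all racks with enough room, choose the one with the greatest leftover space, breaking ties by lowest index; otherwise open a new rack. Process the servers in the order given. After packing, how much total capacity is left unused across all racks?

Put S1 (23U) in rack 1; 19U remain.
Put S2 (23U) in rack 2; 19U remain.
Put S3 (24U) in rack 3; 18U remain.
Put S4 (23U) in rack 4; 19U remain.
Put S5 (26U) in rack 5; 16U remain.
Put S6 (22U) in rack 6; 20U remain.
Put S7 (23U) in rack 7; 19U remain.
Put S8 (24U) in rack 8; 18U remain.
8 racks × 42U = 336U; used 188U; unused 148U.

148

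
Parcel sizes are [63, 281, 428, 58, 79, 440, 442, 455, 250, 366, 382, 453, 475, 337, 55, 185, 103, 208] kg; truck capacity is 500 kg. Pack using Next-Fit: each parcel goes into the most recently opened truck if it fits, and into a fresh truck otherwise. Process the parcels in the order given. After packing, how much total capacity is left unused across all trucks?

1440

63 kg → truck 1 (remaining 437 kg)
281 kg → truck 1 (remaining 156 kg)
428 kg → truck 2 (remaining 72 kg)
58 kg → truck 2 (remaining 14 kg)
79 kg → truck 3 (remaining 421 kg)
440 kg → truck 4 (remaining 60 kg)
442 kg → truck 5 (remaining 58 kg)
455 kg → truck 6 (remaining 45 kg)
250 kg → truck 7 (remaining 250 kg)
366 kg → truck 8 (remaining 134 kg)
382 kg → truck 9 (remaining 118 kg)
453 kg → truck 10 (remaining 47 kg)
475 kg → truck 11 (remaining 25 kg)
337 kg → truck 12 (remaining 163 kg)
55 kg → truck 12 (remaining 108 kg)
185 kg → truck 13 (remaining 315 kg)
103 kg → truck 13 (remaining 212 kg)
208 kg → truck 13 (remaining 4 kg)
13 trucks × 500 kg = 6500 kg; used 5060 kg; unused 1440 kg.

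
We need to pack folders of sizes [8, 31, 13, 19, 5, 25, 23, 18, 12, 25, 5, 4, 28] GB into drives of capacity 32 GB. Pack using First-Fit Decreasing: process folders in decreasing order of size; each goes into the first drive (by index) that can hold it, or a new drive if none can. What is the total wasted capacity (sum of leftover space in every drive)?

8

Sorted descending: 31, 28, 25, 25, 23, 19, 18, 13, 12, 8, 5, 5, 4.
drive 1: place 31 GB, 1 GB left
drive 2: place 28 GB, 4 GB left
drive 3: place 25 GB, 7 GB left
drive 4: place 25 GB, 7 GB left
drive 5: place 23 GB, 9 GB left
drive 6: place 19 GB, 13 GB left
drive 7: place 18 GB, 14 GB left
drive 6: place 13 GB, 0 GB left
drive 7: place 12 GB, 2 GB left
drive 5: place 8 GB, 1 GB left
drive 3: place 5 GB, 2 GB left
drive 4: place 5 GB, 2 GB left
drive 2: place 4 GB, 0 GB left
7 drives × 32 GB = 224 GB; used 216 GB; unused 8 GB.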